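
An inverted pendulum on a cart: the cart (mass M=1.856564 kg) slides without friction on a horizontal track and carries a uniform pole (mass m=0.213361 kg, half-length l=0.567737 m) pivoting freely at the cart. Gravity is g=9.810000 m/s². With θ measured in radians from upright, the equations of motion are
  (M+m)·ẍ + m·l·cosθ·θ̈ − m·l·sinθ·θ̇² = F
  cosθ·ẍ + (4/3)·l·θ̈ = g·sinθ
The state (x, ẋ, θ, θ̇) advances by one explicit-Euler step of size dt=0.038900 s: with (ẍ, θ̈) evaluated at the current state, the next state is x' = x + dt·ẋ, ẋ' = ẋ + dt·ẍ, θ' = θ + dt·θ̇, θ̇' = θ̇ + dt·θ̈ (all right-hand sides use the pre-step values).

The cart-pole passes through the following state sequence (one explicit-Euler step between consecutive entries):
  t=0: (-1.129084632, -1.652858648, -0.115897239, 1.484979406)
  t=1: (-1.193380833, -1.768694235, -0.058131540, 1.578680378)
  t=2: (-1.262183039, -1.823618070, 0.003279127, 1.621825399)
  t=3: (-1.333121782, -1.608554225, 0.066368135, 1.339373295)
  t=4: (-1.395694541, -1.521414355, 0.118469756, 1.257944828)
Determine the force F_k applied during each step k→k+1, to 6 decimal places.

F_0 = -5.843066 N
F_1 = -2.770912 N
F_2 = 10.563273 N
F_3 = 4.369420 N

step 0→1:
  ẍ = (ẋ'−ẋ)/dt = (-1.768694235−-1.652858648)/0.038900 = -2.977779
  θ̈ = (θ̇'−θ̇)/dt = (1.578680378−1.484979406)/0.038900 = 2.408765
  sinθ=-0.115638, cosθ=0.993291
  F = (M+m)·ẍ + m·l·cosθ·θ̈ − m·l·sinθ·θ̇² = -6.163778 + 0.289823 − -0.030889 = -5.843066
step 1→2:
  ẍ = (ẋ'−ẋ)/dt = (-1.823618070−-1.768694235)/0.038900 = -1.411924
  θ̈ = (θ̇'−θ̇)/dt = (1.621825399−1.578680378)/0.038900 = 1.109126
  sinθ=-0.058099, cosθ=0.998311
  F = (M+m)·ẍ + m·l·cosθ·θ̈ − m·l·sinθ·θ̇² = -2.922576 + 0.134125 − -0.017540 = -2.770912
step 2→3:
  ẍ = (ẋ'−ẋ)/dt = (-1.608554225−-1.823618070)/0.038900 = 5.528634
  θ̈ = (θ̇'−θ̇)/dt = (1.339373295−1.621825399)/0.038900 = -7.260980
  sinθ=0.003279, cosθ=0.999995
  F = (M+m)·ẍ + m·l·cosθ·θ̈ − m·l·sinθ·θ̇² = 11.443857 + -0.879539 − 0.001045 = 10.563273
step 3→4:
  ẍ = (ẋ'−ẋ)/dt = (-1.521414355−-1.608554225)/0.038900 = 2.240099
  θ̈ = (θ̇'−θ̇)/dt = (1.257944828−1.339373295)/0.038900 = -2.093277
  sinθ=0.066319, cosθ=0.997798
  F = (M+m)·ẍ + m·l·cosθ·θ̈ − m·l·sinθ·θ̇² = 4.636838 + -0.253007 − 0.014411 = 4.369420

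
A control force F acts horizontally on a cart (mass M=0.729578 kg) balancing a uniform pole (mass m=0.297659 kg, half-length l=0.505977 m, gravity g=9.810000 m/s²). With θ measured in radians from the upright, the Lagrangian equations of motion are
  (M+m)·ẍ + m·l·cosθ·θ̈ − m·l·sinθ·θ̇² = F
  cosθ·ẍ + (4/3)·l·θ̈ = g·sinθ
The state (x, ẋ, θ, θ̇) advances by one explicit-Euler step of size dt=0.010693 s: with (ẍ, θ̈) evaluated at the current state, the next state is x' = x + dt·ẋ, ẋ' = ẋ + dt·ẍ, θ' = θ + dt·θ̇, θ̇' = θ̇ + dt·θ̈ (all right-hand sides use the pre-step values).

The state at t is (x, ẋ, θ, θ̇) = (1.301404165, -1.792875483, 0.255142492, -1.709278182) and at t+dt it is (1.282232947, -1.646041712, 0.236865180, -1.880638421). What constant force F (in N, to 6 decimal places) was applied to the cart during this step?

ẍ = (ẋ'−ẋ)/dt = (-1.646041712−-1.792875483)/0.010693 = 13.731766
θ̈ = (θ̇'−θ̇)/dt = (-1.880638421−-1.709278182)/0.010693 = -16.025460
sinθ=0.252383, cosθ=0.967627
F = (M+m)·ẍ + m·l·cosθ·θ̈ − m·l·sinθ·θ̇² = 14.105778 + -2.335438 − 0.111054 = 11.659285

F = 11.659285 N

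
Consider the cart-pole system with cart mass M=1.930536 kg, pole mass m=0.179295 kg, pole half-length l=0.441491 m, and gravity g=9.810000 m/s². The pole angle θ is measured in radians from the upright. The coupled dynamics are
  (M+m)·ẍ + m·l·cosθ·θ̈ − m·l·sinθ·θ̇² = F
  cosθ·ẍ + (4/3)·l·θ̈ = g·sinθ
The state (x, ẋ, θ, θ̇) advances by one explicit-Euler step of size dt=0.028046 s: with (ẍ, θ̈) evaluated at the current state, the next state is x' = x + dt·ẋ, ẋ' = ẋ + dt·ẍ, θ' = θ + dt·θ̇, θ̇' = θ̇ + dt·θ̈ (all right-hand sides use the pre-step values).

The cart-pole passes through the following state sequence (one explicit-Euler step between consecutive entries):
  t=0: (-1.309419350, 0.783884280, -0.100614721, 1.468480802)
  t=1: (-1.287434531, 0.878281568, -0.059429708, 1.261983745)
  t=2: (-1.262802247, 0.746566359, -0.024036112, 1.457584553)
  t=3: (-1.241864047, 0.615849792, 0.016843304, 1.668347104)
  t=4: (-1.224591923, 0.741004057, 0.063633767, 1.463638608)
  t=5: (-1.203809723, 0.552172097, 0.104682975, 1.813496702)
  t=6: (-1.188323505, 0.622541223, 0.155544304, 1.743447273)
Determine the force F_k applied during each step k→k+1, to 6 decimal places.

F_0 = 6.538549 N
F_1 = -9.350031 N
F_2 = -9.234756 N
F_3 = 8.833646 N
F_4 = -13.230701 N
F_5 = 5.069867 N

step 0→1:
  ẍ = (ẋ'−ẋ)/dt = (0.878281568−0.783884280)/0.028046 = 3.365802
  θ̈ = (θ̇'−θ̇)/dt = (1.261983745−1.468480802)/0.028046 = -7.362799
  sinθ=-0.100445, cosθ=0.994943
  F = (M+m)·ẍ + m·l·cosθ·θ̈ − m·l·sinθ·θ̇² = 7.101274 + -0.579870 − -0.017146 = 6.538549
step 1→2:
  ẍ = (ẋ'−ẋ)/dt = (0.746566359−0.878281568)/0.028046 = -4.696399
  θ̈ = (θ̇'−θ̇)/dt = (1.457584553−1.261983745)/0.028046 = 6.974285
  sinθ=-0.059395, cosθ=0.998235
  F = (M+m)·ẍ + m·l·cosθ·θ̈ − m·l·sinθ·θ̇² = -9.908608 + 0.551090 − -0.007488 = -9.350031
step 2→3:
  ẍ = (ẋ'−ẋ)/dt = (0.615849792−0.746566359)/0.028046 = -4.660792
  θ̈ = (θ̇'−θ̇)/dt = (1.668347104−1.457584553)/0.028046 = 7.514888
  sinθ=-0.024034, cosθ=0.999711
  F = (M+m)·ẍ + m·l·cosθ·θ̈ − m·l·sinθ·θ̇² = -9.833483 + 0.594685 − -0.004042 = -9.234756
step 3→4:
  ẍ = (ẋ'−ẋ)/dt = (0.741004057−0.615849792)/0.028046 = 4.462464
  θ̈ = (θ̇'−θ̇)/dt = (1.463638608−1.668347104)/0.028046 = -7.299026
  sinθ=0.016843, cosθ=0.999858
  F = (M+m)·ẍ + m·l·cosθ·θ̈ − m·l·sinθ·θ̇² = 9.415045 + -0.577688 − 0.003711 = 8.833646
step 4→5:
  ẍ = (ẋ'−ẋ)/dt = (0.552172097−0.741004057)/0.028046 = -6.732937
  θ̈ = (θ̇'−θ̇)/dt = (1.813496702−1.463638608)/0.028046 = 12.474438
  sinθ=0.063591, cosθ=0.997976
  F = (M+m)·ẍ + m·l·cosθ·θ̈ − m·l·sinθ·θ̇² = -14.205360 + 0.985442 − 0.010783 = -13.230701
step 5→6:
  ẍ = (ẋ'−ẋ)/dt = (0.622541223−0.552172097)/0.028046 = 2.509061
  θ̈ = (θ̇'−θ̇)/dt = (1.743447273−1.813496702)/0.028046 = -2.497662
  sinθ=0.104492, cosθ=0.994526
  F = (M+m)·ẍ + m·l·cosθ·θ̈ − m·l·sinθ·θ̇² = 5.293695 + -0.196625 − 0.027202 = 5.069867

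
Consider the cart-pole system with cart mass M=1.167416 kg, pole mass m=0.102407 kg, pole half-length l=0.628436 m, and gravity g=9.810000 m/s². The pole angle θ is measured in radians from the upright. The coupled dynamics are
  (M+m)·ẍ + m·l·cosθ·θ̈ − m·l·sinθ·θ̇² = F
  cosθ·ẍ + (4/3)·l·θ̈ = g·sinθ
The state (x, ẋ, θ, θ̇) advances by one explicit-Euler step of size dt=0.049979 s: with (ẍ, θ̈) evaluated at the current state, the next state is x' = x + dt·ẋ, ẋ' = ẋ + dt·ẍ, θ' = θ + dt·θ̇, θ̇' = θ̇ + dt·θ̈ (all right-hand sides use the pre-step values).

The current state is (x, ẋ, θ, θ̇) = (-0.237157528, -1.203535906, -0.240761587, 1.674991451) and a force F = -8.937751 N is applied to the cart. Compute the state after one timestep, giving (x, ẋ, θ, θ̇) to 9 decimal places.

sinθ=-0.238442316, cosθ=0.971156662
temp = (F + m·l·θ̇²·sinθ)/(M+m) = (-8.937751 + -0.043052584)/1.269823 = -7.072484578
θ̈ = (g·sinθ − cosθ·temp)/(l·(4/3 − m·cos²θ/(M+m))) = 5.732548011
ẍ = temp − m·l·θ̈·cosθ/(M+m) = -7.354637469
Euler: x'=-0.237157528+0.049979·-1.203535906=-0.297309049, ẋ'=-1.203535906+0.049979·-7.354637469=-1.571113332
       θ'=-0.240761587+0.049979·1.674991451=-0.157047189, θ̇'=1.674991451+0.049979·5.732548011=1.961498468

(-0.297309049, -1.571113332, -0.157047189, 1.961498468)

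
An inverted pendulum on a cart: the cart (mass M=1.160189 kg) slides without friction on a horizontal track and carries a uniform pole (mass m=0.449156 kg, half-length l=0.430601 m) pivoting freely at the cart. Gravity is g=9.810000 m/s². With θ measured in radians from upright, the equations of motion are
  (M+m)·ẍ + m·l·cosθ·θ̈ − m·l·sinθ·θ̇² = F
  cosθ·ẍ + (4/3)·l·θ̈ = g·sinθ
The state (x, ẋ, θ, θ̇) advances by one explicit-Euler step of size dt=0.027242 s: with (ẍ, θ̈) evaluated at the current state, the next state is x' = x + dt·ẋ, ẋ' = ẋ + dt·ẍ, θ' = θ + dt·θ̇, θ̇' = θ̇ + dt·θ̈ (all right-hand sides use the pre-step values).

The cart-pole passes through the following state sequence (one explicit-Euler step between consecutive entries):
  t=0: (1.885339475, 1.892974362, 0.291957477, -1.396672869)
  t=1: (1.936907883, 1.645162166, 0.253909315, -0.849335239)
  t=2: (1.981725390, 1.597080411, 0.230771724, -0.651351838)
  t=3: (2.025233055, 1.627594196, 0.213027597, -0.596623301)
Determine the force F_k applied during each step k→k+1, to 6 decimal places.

step 0→1:
  ẍ = (ẋ'−ẋ)/dt = (1.645162166−1.892974362)/0.027242 = -9.096696
  θ̈ = (θ̇'−θ̇)/dt = (-0.849335239−-1.396672869)/0.027242 = 20.091683
  sinθ=0.287827, cosθ=0.957682
  F = (M+m)·ẍ + m·l·cosθ·θ̈ − m·l·sinθ·θ̇² = -14.639722 + 3.721431 − 0.108591 = -11.026882
step 1→2:
  ẍ = (ẋ'−ẋ)/dt = (1.597080411−1.645162166)/0.027242 = -1.764986
  θ̈ = (θ̇'−θ̇)/dt = (-0.651351838−-0.849335239)/0.027242 = 7.267579
  sinθ=0.251190, cosθ=0.967938
  F = (M+m)·ẍ + m·l·cosθ·θ̈ − m·l·sinθ·θ̇² = -2.840472 + 1.360534 − 0.035046 = -1.514983
step 2→3:
  ẍ = (ẋ'−ẋ)/dt = (1.627594196−1.597080411)/0.027242 = 1.120101
  θ̈ = (θ̇'−θ̇)/dt = (-0.596623301−-0.651351838)/0.027242 = 2.008976
  sinθ=0.228729, cosθ=0.973490
  F = (M+m)·ẍ + m·l·cosθ·θ̈ − m·l·sinθ·θ̇² = 1.802629 + 0.378250 − 0.018768 = 2.162110

F_0 = -11.026882 N
F_1 = -1.514983 N
F_2 = 2.162110 N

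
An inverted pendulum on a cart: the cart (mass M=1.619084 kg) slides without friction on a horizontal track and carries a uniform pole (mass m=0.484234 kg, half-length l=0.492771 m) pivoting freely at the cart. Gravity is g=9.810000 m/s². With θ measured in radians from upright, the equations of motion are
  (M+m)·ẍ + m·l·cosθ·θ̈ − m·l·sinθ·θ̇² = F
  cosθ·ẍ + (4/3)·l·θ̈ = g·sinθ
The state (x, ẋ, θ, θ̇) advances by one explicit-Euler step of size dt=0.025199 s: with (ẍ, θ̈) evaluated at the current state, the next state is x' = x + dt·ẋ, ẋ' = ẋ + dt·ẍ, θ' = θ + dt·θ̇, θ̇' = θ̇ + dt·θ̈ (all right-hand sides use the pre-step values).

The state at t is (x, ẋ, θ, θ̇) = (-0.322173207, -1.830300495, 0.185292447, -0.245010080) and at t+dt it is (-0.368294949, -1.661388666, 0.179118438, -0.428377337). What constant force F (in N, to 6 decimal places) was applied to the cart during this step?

F = 12.389512 N

ẍ = (ẋ'−ẋ)/dt = (-1.661388666−-1.830300495)/0.025199 = 6.703116
θ̈ = (θ̇'−θ̇)/dt = (-0.428377337−-0.245010080)/0.025199 = -7.276767
sinθ=0.184234, cosθ=0.982882
F = (M+m)·ẍ + m·l·cosθ·θ̈ − m·l·sinθ·θ̇² = 14.098785 + -1.706634 − 0.002639 = 12.389512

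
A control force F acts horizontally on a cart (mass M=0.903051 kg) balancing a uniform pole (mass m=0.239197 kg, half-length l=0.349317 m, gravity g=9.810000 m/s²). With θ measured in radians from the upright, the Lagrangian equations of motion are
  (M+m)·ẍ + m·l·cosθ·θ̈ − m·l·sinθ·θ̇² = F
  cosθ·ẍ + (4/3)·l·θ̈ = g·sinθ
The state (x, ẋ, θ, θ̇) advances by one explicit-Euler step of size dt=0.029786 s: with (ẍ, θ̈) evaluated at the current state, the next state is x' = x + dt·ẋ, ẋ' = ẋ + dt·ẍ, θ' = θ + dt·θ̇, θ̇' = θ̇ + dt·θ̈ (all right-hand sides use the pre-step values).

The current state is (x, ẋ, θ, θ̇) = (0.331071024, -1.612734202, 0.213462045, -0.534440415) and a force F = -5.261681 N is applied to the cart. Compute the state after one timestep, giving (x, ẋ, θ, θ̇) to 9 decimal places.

sinθ=0.211844631, cosθ=0.977303357
temp = (F + m·l·θ̇²·sinθ)/(M+m) = (-5.261681 + 0.005055819)/1.142248 = -4.601999900
θ̈ = (g·sinθ − cosθ·temp)/(l·(4/3 − m·cos²θ/(M+m))) = 16.610086169
ẍ = temp − m·l·θ̈·cosθ/(M+m) = -5.789452601
Euler: x'=0.331071024+0.029786·-1.612734202=0.283034123, ẋ'=-1.612734202+0.029786·-5.789452601=-1.785178837
       θ'=0.213462045+0.029786·-0.534440415=0.197543203, θ̇'=-0.534440415+0.029786·16.610086169=-0.039692388

(0.283034123, -1.785178837, 0.197543203, -0.039692388)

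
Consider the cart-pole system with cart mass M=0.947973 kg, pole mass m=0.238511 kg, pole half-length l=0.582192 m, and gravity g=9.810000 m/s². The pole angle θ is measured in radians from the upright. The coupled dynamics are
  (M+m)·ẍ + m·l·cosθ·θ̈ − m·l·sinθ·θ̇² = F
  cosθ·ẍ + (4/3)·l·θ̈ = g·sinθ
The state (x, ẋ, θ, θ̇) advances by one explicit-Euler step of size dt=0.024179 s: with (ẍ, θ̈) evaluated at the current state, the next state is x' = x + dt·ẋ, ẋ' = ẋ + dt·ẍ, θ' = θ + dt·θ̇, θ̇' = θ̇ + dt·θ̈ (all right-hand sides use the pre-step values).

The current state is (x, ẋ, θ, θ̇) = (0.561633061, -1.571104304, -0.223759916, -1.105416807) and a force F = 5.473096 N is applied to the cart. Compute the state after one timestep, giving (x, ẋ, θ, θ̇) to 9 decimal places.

sinθ=-0.221897364, cosθ=0.975070028
temp = (F + m·l·θ̇²·sinθ)/(M+m) = (5.473096 + -0.037651208)/1.186484 = 4.581136190
θ̈ = (g·sinθ − cosθ·temp)/(l·(4/3 − m·cos²θ/(M+m))) = -9.990823613
ẍ = temp − m·l·θ̈·cosθ/(M+m) = 5.721254341
Euler: x'=0.561633061+0.024179·-1.571104304=0.523645330, ẋ'=-1.571104304+0.024179·5.721254341=-1.432770095
       θ'=-0.223759916+0.024179·-1.105416807=-0.250487789, θ̇'=-1.105416807+0.024179·-9.990823613=-1.346984931

(0.523645330, -1.432770095, -0.250487789, -1.346984931)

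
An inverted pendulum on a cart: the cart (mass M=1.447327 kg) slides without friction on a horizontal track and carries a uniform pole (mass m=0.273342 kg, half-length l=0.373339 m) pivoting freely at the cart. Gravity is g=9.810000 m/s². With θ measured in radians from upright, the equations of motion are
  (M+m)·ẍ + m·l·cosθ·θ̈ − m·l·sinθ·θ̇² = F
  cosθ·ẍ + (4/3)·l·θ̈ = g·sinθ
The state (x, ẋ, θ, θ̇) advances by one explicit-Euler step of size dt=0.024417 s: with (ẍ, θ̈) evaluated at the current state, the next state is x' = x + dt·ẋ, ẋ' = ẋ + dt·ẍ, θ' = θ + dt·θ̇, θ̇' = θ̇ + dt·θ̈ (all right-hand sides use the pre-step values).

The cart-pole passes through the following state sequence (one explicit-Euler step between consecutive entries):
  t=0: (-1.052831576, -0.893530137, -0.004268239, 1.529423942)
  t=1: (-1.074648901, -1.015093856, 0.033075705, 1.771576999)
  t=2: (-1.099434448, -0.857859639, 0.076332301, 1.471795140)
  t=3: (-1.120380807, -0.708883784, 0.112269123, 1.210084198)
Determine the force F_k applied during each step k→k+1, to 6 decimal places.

step 0→1:
  ẍ = (ẋ'−ẋ)/dt = (-1.015093856−-0.893530137)/0.024417 = -4.978651
  θ̈ = (θ̇'−θ̇)/dt = (1.771576999−1.529423942)/0.024417 = 9.917396
  sinθ=-0.004268, cosθ=0.999991
  F = (M+m)·ẍ + m·l·cosθ·θ̈ − m·l·sinθ·θ̇² = -8.566610 + 1.012053 − -0.001019 = -7.553538
step 1→2:
  ẍ = (ẋ'−ẋ)/dt = (-0.857859639−-1.015093856)/0.024417 = 6.439539
  θ̈ = (θ̇'−θ̇)/dt = (1.471795140−1.771576999)/0.024417 = -12.277588
  sinθ=0.033070, cosθ=0.999453
  F = (M+m)·ẍ + m·l·cosθ·θ̈ − m·l·sinθ·θ̇² = 11.080315 + -1.252233 − 0.010592 = 9.817490
step 2→3:
  ẍ = (ẋ'−ẋ)/dt = (-0.708883784−-0.857859639)/0.024417 = 6.101317
  θ̈ = (θ̇'−θ̇)/dt = (1.210084198−1.471795140)/0.024417 = -10.718391
  sinθ=0.076258, cosθ=0.997088
  F = (M+m)·ẍ + m·l·cosθ·θ̈ − m·l·sinθ·θ̇² = 10.498347 + -1.090618 − 0.016857 = 9.390871

F_0 = -7.553538 N
F_1 = 9.817490 N
F_2 = 9.390871 N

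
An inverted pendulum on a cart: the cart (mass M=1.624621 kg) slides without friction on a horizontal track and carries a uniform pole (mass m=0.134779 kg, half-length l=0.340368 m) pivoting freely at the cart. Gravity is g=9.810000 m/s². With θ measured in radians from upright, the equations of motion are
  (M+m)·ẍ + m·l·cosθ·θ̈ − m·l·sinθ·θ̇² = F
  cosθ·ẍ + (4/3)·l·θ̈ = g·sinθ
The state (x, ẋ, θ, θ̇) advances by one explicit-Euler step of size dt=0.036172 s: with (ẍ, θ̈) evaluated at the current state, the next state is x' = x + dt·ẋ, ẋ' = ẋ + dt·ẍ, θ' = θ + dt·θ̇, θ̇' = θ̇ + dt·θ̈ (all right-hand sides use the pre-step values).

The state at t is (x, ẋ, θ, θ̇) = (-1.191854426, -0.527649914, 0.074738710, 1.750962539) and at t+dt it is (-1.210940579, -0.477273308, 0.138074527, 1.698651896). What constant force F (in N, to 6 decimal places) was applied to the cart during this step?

F = 2.373651 N

ẍ = (ẋ'−ẋ)/dt = (-0.477273308−-0.527649914)/0.036172 = 1.392696
θ̈ = (θ̇'−θ̇)/dt = (1.698651896−1.750962539)/0.036172 = -1.446164
sinθ=0.074669, cosθ=0.997208
F = (M+m)·ẍ + m·l·cosθ·θ̈ − m·l·sinθ·θ̇² = 2.450310 + -0.066157 − 0.010502 = 2.373651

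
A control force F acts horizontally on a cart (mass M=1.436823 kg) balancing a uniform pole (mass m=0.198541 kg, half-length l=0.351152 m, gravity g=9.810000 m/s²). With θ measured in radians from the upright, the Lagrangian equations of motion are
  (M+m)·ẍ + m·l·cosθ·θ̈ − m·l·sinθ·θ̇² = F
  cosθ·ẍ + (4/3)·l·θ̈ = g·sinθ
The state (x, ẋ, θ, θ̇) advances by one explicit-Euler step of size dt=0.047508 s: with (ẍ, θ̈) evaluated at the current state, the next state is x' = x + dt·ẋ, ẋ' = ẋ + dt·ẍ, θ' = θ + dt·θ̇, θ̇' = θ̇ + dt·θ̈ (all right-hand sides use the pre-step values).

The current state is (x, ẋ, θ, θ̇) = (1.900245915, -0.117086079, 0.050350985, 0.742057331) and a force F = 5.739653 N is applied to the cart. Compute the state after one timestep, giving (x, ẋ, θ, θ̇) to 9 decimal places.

sinθ=0.050329713, cosθ=0.998732657
temp = (F + m·l·θ̇²·sinθ)/(M+m) = (5.739653 + 0.001932167)/1.635364 = 3.510891256
θ̈ = (g·sinθ − cosθ·temp)/(l·(4/3 − m·cos²θ/(M+m))) = -7.077413687
ẍ = temp − m·l·θ̈·cosθ/(M+m) = 3.812229845
Euler: x'=1.900245915+0.047508·-0.117086079=1.894683390, ẋ'=-0.117086079+0.047508·3.812229845=0.064025336
       θ'=0.050350985+0.047508·0.742057331=0.085604645, θ̇'=0.742057331+0.047508·-7.077413687=0.405823562

(1.894683390, 0.064025336, 0.085604645, 0.405823562)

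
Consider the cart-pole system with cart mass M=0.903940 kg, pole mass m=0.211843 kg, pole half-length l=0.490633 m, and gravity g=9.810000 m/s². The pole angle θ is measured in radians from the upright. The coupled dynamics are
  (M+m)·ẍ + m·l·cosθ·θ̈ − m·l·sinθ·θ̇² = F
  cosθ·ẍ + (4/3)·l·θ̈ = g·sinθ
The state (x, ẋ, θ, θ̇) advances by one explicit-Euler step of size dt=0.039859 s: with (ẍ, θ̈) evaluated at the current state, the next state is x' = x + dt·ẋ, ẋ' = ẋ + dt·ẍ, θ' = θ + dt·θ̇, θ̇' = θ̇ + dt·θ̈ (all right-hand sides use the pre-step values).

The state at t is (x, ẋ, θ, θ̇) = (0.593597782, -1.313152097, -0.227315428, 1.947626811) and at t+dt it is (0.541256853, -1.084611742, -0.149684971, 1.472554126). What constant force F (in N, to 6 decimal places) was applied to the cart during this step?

F = 5.279498 N

ẍ = (ẋ'−ẋ)/dt = (-1.084611742−-1.313152097)/0.039859 = 5.733720
θ̈ = (θ̇'−θ̇)/dt = (1.472554126−1.947626811)/0.039859 = -11.918831
sinθ=-0.225363, cosθ=0.974275
F = (M+m)·ẍ + m·l·cosθ·θ̈ − m·l·sinθ·θ̇² = 6.397588 + -1.206941 − -0.088851 = 5.279498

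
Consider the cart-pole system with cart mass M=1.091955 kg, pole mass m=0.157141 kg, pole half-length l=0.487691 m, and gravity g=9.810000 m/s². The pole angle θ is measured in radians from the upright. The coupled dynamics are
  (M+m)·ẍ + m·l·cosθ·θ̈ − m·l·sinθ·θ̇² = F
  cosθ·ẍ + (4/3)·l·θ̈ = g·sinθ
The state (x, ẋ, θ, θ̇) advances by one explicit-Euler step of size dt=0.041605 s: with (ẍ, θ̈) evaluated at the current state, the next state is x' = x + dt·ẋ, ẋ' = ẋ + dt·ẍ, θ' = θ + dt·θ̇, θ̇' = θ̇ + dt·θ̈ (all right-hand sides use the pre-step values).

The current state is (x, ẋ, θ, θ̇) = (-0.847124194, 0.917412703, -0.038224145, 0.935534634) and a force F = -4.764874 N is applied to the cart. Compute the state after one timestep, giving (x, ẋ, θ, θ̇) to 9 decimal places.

(-0.808955238, 0.743725058, 0.000698773, 1.178460345)

sinθ=-0.038214838, cosθ=0.999269546
temp = (F + m·l·θ̇²·sinθ)/(M+m) = (-4.764874 + -0.002563221)/1.249096 = -3.816710021
θ̈ = (g·sinθ − cosθ·temp)/(l·(4/3 − m·cos²θ/(M+m))) = 5.838858584
ẍ = temp − m·l·θ̈·cosθ/(M+m) = -4.174682010
Euler: x'=-0.847124194+0.041605·0.917412703=-0.808955238, ẋ'=0.917412703+0.041605·-4.174682010=0.743725058
       θ'=-0.038224145+0.041605·0.935534634=0.000698773, θ̇'=0.935534634+0.041605·5.838858584=1.178460345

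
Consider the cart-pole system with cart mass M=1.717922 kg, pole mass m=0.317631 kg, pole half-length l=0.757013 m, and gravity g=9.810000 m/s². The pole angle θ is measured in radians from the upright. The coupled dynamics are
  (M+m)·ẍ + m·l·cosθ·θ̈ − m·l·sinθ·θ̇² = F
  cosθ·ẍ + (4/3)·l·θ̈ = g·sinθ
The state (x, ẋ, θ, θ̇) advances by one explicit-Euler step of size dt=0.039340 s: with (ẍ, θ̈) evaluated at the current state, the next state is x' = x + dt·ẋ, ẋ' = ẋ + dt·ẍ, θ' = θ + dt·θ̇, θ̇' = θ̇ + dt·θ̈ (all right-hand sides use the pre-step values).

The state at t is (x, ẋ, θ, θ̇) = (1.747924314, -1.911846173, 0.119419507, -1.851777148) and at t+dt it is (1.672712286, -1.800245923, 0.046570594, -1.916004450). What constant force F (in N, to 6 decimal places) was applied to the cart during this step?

ẍ = (ẋ'−ẋ)/dt = (-1.800245923−-1.911846173)/0.039340 = 2.836814
θ̈ = (θ̇'−θ̇)/dt = (-1.916004450−-1.851777148)/0.039340 = -1.632621
sinθ=0.119136, cosθ=0.992878
F = (M+m)·ẍ + m·l·cosθ·θ̈ − m·l·sinθ·θ̇² = 5.774485 + -0.389769 − 0.098230 = 5.286485

F = 5.286485 N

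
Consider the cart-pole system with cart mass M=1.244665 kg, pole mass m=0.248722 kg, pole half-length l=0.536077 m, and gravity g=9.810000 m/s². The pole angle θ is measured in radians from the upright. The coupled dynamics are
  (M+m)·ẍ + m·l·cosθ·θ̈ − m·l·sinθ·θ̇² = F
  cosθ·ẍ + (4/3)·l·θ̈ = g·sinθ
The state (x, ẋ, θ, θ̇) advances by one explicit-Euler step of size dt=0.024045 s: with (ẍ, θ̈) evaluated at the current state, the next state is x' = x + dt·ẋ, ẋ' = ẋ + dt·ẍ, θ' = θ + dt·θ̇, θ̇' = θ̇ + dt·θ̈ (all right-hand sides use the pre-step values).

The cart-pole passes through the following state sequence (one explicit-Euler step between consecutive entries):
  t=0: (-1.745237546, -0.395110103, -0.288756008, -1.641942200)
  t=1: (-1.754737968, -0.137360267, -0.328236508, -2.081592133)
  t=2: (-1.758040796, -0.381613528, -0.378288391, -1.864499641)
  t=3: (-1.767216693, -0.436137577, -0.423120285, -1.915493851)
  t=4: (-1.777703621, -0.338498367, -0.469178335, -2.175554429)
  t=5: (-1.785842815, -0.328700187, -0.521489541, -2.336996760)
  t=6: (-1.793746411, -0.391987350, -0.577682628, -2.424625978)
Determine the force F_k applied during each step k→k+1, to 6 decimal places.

step 0→1:
  ẍ = (ẋ'−ẋ)/dt = (-0.137360267−-0.395110103)/0.024045 = 10.719477
  θ̈ = (θ̇'−θ̇)/dt = (-2.081592133−-1.641942200)/0.024045 = -18.284464
  sinθ=-0.284760, cosθ=0.958599
  F = (M+m)·ẍ + m·l·cosθ·θ̈ − m·l·sinθ·θ̇² = 16.008328 + -2.337010 − -0.102361 = 13.773680
step 1→2:
  ẍ = (ẋ'−ẋ)/dt = (-0.381613528−-0.137360267)/0.024045 = -10.158173
  θ̈ = (θ̇'−θ̇)/dt = (-1.864499641−-2.081592133)/0.024045 = 9.028592
  sinθ=-0.322374, cosθ=0.946612
  F = (M+m)·ẍ + m·l·cosθ·θ̈ − m·l·sinθ·θ̇² = -15.170083 + 1.139550 − -0.186249 = -13.844284
step 2→3:
  ẍ = (ẋ'−ẋ)/dt = (-0.436137577−-0.381613528)/0.024045 = -2.267584
  θ̈ = (θ̇'−θ̇)/dt = (-1.915493851−-1.864499641)/0.024045 = -2.120782
  sinθ=-0.369330, cosθ=0.929298
  F = (M+m)·ẍ + m·l·cosθ·θ̈ − m·l·sinθ·θ̇² = -3.386380 + -0.262780 − -0.171191 = -3.477969
step 3→4:
  ẍ = (ẋ'−ẋ)/dt = (-0.338498367−-0.436137577)/0.024045 = 4.060687
  θ̈ = (θ̇'−θ̇)/dt = (-2.175554429−-1.915493851)/0.024045 = -10.815578
  sinθ=-0.410608, cosθ=0.911812
  F = (M+m)·ẍ + m·l·cosθ·θ̈ − m·l·sinθ·θ̇² = 6.064177 + -1.314911 − -0.200877 = 4.950142
step 4→5:
  ẍ = (ẋ'−ẋ)/dt = (-0.328700187−-0.338498367)/0.024045 = 0.407493
  θ̈ = (θ̇'−θ̇)/dt = (-2.336996760−-2.175554429)/0.024045 = -6.714175
  sinθ=-0.452154, cosθ=0.891940
  F = (M+m)·ẍ + m·l·cosθ·θ̈ − m·l·sinθ·θ̇² = 0.608545 + -0.798490 − -0.285343 = 0.095398
step 5→6:
  ẍ = (ẋ'−ẋ)/dt = (-0.391987350−-0.328700187)/0.024045 = -2.632030
  θ̈ = (θ̇'−θ̇)/dt = (-2.424625978−-2.336996760)/0.024045 = -3.644384
  sinθ=-0.498172, cosθ=0.867078
  F = (M+m)·ẍ + m·l·cosθ·θ̈ − m·l·sinθ·θ̇² = -3.930639 + -0.421331 − -0.362775 = -3.989196

F_0 = 13.773680 N
F_1 = -13.844284 N
F_2 = -3.477969 N
F_3 = 4.950142 N
F_4 = 0.095398 N
F_5 = -3.989196 N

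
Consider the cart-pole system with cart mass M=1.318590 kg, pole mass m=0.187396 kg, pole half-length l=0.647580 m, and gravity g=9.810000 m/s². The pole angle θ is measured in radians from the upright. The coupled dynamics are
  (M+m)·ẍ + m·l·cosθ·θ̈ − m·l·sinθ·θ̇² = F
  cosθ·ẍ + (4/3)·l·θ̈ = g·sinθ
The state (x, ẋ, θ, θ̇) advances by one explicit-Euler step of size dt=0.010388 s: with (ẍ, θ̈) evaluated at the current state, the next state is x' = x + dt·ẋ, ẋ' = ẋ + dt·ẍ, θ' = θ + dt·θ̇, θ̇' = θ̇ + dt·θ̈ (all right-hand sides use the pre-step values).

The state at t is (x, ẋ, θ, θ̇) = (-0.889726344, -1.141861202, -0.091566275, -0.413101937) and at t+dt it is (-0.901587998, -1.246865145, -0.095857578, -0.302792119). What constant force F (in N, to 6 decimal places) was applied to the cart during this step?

ẍ = (ẋ'−ẋ)/dt = (-1.246865145−-1.141861202)/0.010388 = -10.108196
θ̈ = (θ̇'−θ̇)/dt = (-0.302792119−-0.413101937)/0.010388 = 10.618966
sinθ=-0.091438, cosθ=0.995811
F = (M+m)·ẍ + m·l·cosθ·θ̈ − m·l·sinθ·θ̇² = -15.222802 + 1.283254 − -0.001894 = -13.937654

F = -13.937654 N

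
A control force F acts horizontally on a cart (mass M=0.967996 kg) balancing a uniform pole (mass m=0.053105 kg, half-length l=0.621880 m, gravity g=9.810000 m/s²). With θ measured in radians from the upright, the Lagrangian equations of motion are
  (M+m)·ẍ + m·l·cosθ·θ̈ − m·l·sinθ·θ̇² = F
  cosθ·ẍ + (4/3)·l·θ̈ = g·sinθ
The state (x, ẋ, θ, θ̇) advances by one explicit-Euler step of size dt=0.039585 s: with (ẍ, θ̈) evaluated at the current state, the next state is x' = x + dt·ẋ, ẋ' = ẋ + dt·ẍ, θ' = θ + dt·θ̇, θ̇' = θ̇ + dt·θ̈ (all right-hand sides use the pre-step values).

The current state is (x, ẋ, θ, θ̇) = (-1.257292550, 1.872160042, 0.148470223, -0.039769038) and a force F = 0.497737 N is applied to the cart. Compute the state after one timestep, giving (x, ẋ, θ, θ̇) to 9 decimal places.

(-1.183183095, 1.889917610, 0.146895966, 0.008328837)

sinθ=0.147925359, cosθ=0.988998528
temp = (F + m·l·θ̇²·sinθ)/(M+m) = (0.497737 + 0.000007726)/1.021101 = 0.487458857
θ̈ = (g·sinθ − cosθ·temp)/(l·(4/3 − m·cos²θ/(M+m))) = 1.215053059
ẍ = temp − m·l·θ̈·cosθ/(M+m) = 0.448593363
Euler: x'=-1.257292550+0.039585·1.872160042=-1.183183095, ẋ'=1.872160042+0.039585·0.448593363=1.889917610
       θ'=0.148470223+0.039585·-0.039769038=0.146895966, θ̇'=-0.039769038+0.039585·1.215053059=0.008328837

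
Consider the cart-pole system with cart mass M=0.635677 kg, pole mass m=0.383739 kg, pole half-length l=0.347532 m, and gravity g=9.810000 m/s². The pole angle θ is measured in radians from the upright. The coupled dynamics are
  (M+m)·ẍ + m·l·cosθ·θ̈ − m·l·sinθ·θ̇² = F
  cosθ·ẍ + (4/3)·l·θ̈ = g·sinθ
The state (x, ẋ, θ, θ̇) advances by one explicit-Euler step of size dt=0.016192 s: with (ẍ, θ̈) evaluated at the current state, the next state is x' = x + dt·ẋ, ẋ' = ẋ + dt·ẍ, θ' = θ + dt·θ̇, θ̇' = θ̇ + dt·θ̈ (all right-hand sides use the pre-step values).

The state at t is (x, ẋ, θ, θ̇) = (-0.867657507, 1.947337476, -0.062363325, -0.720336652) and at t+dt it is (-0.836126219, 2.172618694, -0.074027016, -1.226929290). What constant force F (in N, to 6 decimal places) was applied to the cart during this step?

ẍ = (ẋ'−ẋ)/dt = (2.172618694−1.947337476)/0.016192 = 13.913119
θ̈ = (θ̇'−θ̇)/dt = (-1.226929290−-0.720336652)/0.016192 = -31.286601
sinθ=-0.062323, cosθ=0.998056
F = (M+m)·ẍ + m·l·cosθ·θ̈ − m·l·sinθ·θ̇² = 14.183256 + -4.164320 − -0.004313 = 10.023249

F = 10.023249 N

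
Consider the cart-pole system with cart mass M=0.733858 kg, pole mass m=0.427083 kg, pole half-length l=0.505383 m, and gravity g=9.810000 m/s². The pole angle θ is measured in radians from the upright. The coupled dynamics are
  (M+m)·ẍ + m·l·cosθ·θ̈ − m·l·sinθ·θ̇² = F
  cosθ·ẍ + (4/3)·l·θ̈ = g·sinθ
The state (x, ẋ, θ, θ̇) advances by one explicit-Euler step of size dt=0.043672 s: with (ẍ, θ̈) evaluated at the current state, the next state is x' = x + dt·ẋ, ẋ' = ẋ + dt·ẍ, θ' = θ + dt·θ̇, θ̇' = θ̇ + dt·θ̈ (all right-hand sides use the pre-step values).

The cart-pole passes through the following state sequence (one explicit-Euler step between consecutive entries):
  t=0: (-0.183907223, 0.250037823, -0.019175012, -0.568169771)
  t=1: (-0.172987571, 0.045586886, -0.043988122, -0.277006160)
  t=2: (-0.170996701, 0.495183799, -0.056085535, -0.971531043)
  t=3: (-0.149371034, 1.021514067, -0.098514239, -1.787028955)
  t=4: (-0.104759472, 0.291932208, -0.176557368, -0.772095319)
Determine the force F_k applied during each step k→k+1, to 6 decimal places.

step 0→1:
  ẍ = (ẋ'−ẋ)/dt = (0.045586886−0.250037823)/0.043672 = -4.681511
  θ̈ = (θ̇'−θ̇)/dt = (-0.277006160−-0.568169771)/0.043672 = 6.667055
  sinθ=-0.019174, cosθ=0.999816
  F = (M+m)·ẍ + m·l·cosθ·θ̈ − m·l·sinθ·θ̇² = -5.434958 + 1.438756 − -0.001336 = -3.994866
step 1→2:
  ẍ = (ẋ'−ẋ)/dt = (0.495183799−0.045586886)/0.043672 = 10.294855
  θ̈ = (θ̇'−θ̇)/dt = (-0.971531043−-0.277006160)/0.043672 = -15.903208
  sinθ=-0.043974, cosθ=0.999033
  F = (M+m)·ẍ + m·l·cosθ·θ̈ − m·l·sinθ·θ̇² = 11.951719 + -3.429236 − -0.000728 = 8.523212
step 2→3:
  ẍ = (ẋ'−ẋ)/dt = (1.021514067−0.495183799)/0.043672 = 12.051893
  θ̈ = (θ̇'−θ̇)/dt = (-1.787028955−-0.971531043)/0.043672 = -18.673244
  sinθ=-0.056056, cosθ=0.998428
  F = (M+m)·ẍ + m·l·cosθ·θ̈ − m·l·sinθ·θ̇² = 13.991537 + -4.024105 − -0.011420 = 9.978852
step 3→4:
  ẍ = (ẋ'−ẋ)/dt = (0.291932208−1.021514067)/0.043672 = -16.705941
  θ̈ = (θ̇'−θ̇)/dt = (-0.772095319−-1.787028955)/0.043672 = 23.239917
  sinθ=-0.098355, cosθ=0.995151
  F = (M+m)·ẍ + m·l·cosθ·θ̈ − m·l·sinθ·θ̇² = -19.394612 + 4.991794 − -0.067794 = -14.335024

F_0 = -3.994866 N
F_1 = 8.523212 N
F_2 = 9.978852 N
F_3 = -14.335024 N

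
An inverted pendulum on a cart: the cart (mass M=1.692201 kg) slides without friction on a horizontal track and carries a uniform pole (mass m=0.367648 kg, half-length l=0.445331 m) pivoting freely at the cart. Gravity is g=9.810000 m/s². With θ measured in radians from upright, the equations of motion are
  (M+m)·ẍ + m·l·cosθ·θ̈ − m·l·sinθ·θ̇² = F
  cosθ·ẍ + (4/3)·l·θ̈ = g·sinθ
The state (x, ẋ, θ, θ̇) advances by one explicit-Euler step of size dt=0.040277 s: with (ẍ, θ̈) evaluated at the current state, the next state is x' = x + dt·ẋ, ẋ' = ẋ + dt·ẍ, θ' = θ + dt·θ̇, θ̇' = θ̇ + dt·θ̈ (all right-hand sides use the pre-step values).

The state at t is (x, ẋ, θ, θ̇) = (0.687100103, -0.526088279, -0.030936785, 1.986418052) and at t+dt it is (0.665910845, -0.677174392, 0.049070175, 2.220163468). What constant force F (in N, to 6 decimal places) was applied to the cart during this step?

F = -6.757158 N

ẍ = (ẋ'−ẋ)/dt = (-0.677174392−-0.526088279)/0.040277 = -3.751176
θ̈ = (θ̇'−θ̇)/dt = (2.220163468−1.986418052)/0.040277 = 5.803447
sinθ=-0.030932, cosθ=0.999521
F = (M+m)·ẍ + m·l·cosθ·θ̈ − m·l·sinθ·θ̇² = -7.726856 + 0.949715 − -0.019983 = -6.757158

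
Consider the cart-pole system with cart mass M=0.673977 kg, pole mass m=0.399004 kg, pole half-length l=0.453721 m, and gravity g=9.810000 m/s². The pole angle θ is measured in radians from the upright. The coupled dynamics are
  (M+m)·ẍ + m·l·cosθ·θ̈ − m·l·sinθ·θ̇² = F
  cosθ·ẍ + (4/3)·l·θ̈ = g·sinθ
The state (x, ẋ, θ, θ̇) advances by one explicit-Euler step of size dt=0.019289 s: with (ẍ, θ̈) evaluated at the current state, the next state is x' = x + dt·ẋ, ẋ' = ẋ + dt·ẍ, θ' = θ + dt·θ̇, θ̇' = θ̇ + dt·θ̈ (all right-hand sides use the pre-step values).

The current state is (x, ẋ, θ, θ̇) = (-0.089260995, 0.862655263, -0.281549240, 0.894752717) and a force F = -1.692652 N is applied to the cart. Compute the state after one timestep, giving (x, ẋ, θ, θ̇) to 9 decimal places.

sinθ=-0.277844222, cosθ=0.960626144
temp = (F + m·l·θ̇²·sinθ)/(M+m) = (-1.692652 + -0.040269251)/1.072981 = -1.615053063
θ̈ = (g·sinθ − cosθ·temp)/(l·(4/3 − m·cos²θ/(M+m))) = -2.613588534
ẍ = temp − m·l·θ̈·cosθ/(M+m) = -1.191443539
Euler: x'=-0.089260995+0.019289·0.862655263=-0.072621238, ẋ'=0.862655263+0.019289·-1.191443539=0.839673509
       θ'=-0.281549240+0.019289·0.894752717=-0.264290355, θ̇'=0.894752717+0.019289·-2.613588534=0.844339208

(-0.072621238, 0.839673509, -0.264290355, 0.844339208)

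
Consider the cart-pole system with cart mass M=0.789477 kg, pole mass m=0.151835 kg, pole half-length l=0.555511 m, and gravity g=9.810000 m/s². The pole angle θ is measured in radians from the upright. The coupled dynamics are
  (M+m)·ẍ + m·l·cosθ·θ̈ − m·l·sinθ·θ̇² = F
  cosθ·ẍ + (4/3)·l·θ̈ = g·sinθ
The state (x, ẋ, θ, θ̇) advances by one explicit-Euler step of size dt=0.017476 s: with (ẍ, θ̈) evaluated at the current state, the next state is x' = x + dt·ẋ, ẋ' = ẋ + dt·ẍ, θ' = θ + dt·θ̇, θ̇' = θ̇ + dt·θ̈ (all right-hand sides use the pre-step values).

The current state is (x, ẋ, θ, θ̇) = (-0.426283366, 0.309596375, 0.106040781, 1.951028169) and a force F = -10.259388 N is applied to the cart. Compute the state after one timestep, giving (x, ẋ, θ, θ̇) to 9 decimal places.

sinθ=0.105842161, cosθ=0.994382943
temp = (F + m·l·θ̇²·sinθ)/(M+m) = (-10.259388 + 0.033982109)/0.941312 = -10.862929497
θ̈ = (g·sinθ − cosθ·temp)/(l·(4/3 − m·cos²θ/(M+m))) = 18.157612753
ẍ = temp − m·l·θ̈·cosθ/(M+m) = -12.480798586
Euler: x'=-0.426283366+0.017476·0.309596375=-0.420872860, ẋ'=0.309596375+0.017476·-12.480798586=0.091481939
       θ'=0.106040781+0.017476·1.951028169=0.140136949, θ̇'=1.951028169+0.017476·18.157612753=2.268350609

(-0.420872860, 0.091481939, 0.140136949, 2.268350609)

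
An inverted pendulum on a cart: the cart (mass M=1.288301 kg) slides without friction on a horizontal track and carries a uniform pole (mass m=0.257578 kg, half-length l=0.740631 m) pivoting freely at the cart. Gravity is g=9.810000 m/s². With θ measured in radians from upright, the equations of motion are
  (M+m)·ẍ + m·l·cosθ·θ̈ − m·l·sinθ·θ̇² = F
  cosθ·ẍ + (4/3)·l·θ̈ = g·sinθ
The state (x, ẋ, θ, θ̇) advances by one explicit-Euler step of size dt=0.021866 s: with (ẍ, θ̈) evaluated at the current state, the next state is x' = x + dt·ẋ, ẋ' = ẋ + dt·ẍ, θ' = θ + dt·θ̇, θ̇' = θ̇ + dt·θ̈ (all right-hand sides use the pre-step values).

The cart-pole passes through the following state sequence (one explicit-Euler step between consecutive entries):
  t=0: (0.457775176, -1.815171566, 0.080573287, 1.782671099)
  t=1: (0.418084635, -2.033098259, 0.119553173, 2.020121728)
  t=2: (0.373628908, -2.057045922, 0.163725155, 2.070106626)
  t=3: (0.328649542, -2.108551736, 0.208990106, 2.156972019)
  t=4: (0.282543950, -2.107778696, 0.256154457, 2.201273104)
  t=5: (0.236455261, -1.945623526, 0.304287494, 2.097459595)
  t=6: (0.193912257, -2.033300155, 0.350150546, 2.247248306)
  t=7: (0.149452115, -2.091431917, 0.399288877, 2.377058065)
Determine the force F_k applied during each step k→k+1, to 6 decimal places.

step 0→1:
  ẍ = (ẋ'−ẋ)/dt = (-2.033098259−-1.815171566)/0.021866 = -9.966464
  θ̈ = (θ̇'−θ̇)/dt = (2.020121728−1.782671099)/0.021866 = 10.859354
  sinθ=0.080486, cosθ=0.996756
  F = (M+m)·ẍ + m·l·cosθ·θ̈ − m·l·sinθ·θ̇² = -15.406947 + 2.064921 − 0.048795 = -13.390821
step 1→2:
  ẍ = (ẋ'−ẋ)/dt = (-2.057045922−-2.033098259)/0.021866 = -1.095201
  θ̈ = (θ̇'−θ̇)/dt = (2.070106626−2.020121728)/0.021866 = 2.285964
  sinθ=0.119269, cosθ=0.992862
  F = (M+m)·ẍ + m·l·cosθ·θ̈ − m·l·sinθ·θ̇² = -1.693048 + 0.432981 − 0.092852 = -1.352919
step 2→3:
  ẍ = (ẋ'−ẋ)/dt = (-2.108551736−-2.057045922)/0.021866 = -2.355521
  θ̈ = (θ̇'−θ̇)/dt = (2.156972019−2.070106626)/0.021866 = 3.972624
  sinθ=0.162995, cosθ=0.986627
  F = (M+m)·ẍ + m·l·cosθ·θ̈ − m·l·sinθ·θ̇² = -3.641350 + 0.747724 − 0.133251 = -3.026877
step 3→4:
  ẍ = (ẋ'−ẋ)/dt = (-2.107778696−-2.108551736)/0.021866 = 0.035354
  θ̈ = (θ̇'−θ̇)/dt = (2.201273104−2.156972019)/0.021866 = 2.026026
  sinθ=0.207472, cosθ=0.978241
  F = (M+m)·ẍ + m·l·cosθ·θ̈ − m·l·sinθ·θ̇² = 0.054652 + 0.378095 − 0.184145 = 0.248603
step 4→5:
  ẍ = (ẋ'−ẋ)/dt = (-1.945623526−-2.107778696)/0.021866 = 7.415859
  θ̈ = (θ̇'−θ̇)/dt = (2.097459595−2.201273104)/0.021866 = -4.747714
  sinθ=0.253362, cosθ=0.967371
  F = (M+m)·ẍ + m·l·cosθ·θ̈ − m·l·sinθ·θ̇² = 11.464021 + -0.876170 − 0.234207 = 10.353643
step 5→6:
  ẍ = (ẋ'−ẋ)/dt = (-2.033300155−-1.945623526)/0.021866 = -4.009724
  θ̈ = (θ̇'−θ̇)/dt = (2.247248306−2.097459595)/0.021866 = 6.850302
  sinθ=0.299613, cosθ=0.954061
  F = (M+m)·ẍ + m·l·cosθ·θ̈ − m·l·sinθ·θ̇² = -6.198548 + 1.246799 − 0.251454 = -5.203204
step 6→7:
  ẍ = (ẋ'−ẋ)/dt = (-2.091431917−-2.033300155)/0.021866 = -2.658546
  θ̈ = (θ̇'−θ̇)/dt = (2.377058065−2.247248306)/0.021866 = 5.936603
  sinθ=0.343039, cosθ=0.939321
  F = (M+m)·ẍ + m·l·cosθ·θ̈ − m·l·sinθ·θ̇² = -4.109790 + 1.063807 − 0.330489 = -3.376472

F_0 = -13.390821 N
F_1 = -1.352919 N
F_2 = -3.026877 N
F_3 = 0.248603 N
F_4 = 10.353643 N
F_5 = -5.203204 N
F_6 = -3.376472 N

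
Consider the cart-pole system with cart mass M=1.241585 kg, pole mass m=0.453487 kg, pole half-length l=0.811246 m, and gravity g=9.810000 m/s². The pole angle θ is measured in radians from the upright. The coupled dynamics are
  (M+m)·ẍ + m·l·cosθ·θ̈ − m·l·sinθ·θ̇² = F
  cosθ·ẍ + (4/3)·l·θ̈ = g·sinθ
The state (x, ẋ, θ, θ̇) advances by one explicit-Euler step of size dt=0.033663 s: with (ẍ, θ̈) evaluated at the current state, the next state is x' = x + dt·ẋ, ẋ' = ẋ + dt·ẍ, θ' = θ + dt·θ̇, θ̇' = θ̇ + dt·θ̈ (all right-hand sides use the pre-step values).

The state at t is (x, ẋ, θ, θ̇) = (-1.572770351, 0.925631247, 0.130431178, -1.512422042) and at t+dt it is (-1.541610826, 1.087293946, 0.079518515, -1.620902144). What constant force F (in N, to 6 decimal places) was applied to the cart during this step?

ẍ = (ẋ'−ẋ)/dt = (1.087293946−0.925631247)/0.033663 = 4.802385
θ̈ = (θ̇'−θ̇)/dt = (-1.620902144−-1.512422042)/0.033663 = -3.222532
sinθ=0.130062, cosθ=0.991506
F = (M+m)·ẍ + m·l·cosθ·θ̈ − m·l·sinθ·θ̇² = 8.140389 + -1.175466 − 0.109449 = 6.855474

F = 6.855474 N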